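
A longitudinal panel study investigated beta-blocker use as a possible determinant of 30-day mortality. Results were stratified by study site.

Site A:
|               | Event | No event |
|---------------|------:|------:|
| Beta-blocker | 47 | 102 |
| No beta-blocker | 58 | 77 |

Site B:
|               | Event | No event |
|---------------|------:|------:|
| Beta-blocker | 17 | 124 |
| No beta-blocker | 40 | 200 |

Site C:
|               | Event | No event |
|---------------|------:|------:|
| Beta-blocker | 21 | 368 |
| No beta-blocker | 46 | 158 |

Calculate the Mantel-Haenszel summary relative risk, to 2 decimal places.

0.53

RR_MH = Σ(aᵢ·n₀ᵢ/nᵢ) / Σ(cᵢ·n₁ᵢ/nᵢ), with n₁ᵢ = aᵢ+bᵢ (exposed), n₀ᵢ = cᵢ+dᵢ (unexposed), nᵢ = n₁ᵢ+n₀ᵢ.
Stratum 1 (Site A): n₁ = 149, n₀ = 135, n = 284; a·n₀/n = 47·135/284 = 22.3415; c·n₁/n = 58·149/284 = 30.4296
Stratum 2 (Site B): n₁ = 141, n₀ = 240, n = 381; a·n₀/n = 17·240/381 = 10.7087; c·n₁/n = 40·141/381 = 14.8031
Stratum 3 (Site C): n₁ = 389, n₀ = 204, n = 593; a·n₀/n = 21·204/593 = 7.2243; c·n₁/n = 46·389/593 = 30.1754
RR_MH = (22.3415 + 10.7087 + 7.2243) / (30.4296 + 14.8031 + 30.1754) = 40.2745 / 75.4081 = 0.53409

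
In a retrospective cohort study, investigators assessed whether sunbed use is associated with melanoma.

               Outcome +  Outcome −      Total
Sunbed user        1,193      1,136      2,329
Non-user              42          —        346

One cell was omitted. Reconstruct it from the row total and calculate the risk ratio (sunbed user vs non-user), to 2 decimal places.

4.22

The missing cell is in the unexposed row: 346 − 42 = 304.
So a = 1193, b = 1136, c = 42, d = 304.
RR = [a/(a+b)] / [c/(c+d)] = (1193/2329) / (42/346) = 0.51224/0.12139 = 4.21986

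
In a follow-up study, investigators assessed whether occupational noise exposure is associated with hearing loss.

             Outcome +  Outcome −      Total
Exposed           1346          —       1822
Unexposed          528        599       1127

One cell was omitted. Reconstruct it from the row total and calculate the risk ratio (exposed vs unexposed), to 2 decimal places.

1.58

The missing cell is in the exposed row: 1822 − 1346 = 476.
So a = 1346, b = 476, c = 528, d = 599.
RR = [a/(a+b)] / [c/(c+d)] = (1346/1822) / (528/1127) = 0.73875/0.46850 = 1.57684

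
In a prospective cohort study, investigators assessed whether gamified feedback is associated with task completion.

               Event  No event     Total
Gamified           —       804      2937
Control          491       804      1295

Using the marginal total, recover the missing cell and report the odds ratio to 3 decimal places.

4.344

The missing cell is in the exposed row: 2937 − 804 = 2133.
So a = 2133, b = 804, c = 491, d = 804.
OR = (a·d)/(b·c) = (2133 × 804) / (804 × 491) = 1714932 / 394764 = 4.34420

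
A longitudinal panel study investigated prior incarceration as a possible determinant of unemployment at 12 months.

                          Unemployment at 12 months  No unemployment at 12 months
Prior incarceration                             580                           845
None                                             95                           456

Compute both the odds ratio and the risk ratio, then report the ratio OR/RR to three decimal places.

Cells: a = 580, b = 845, c = 95, d = 456.
OR = (580·456)/(845·95) = 264480/80275 = 3.29467
Risk in exposed = 580/1425 = 0.40702; risk in unexposed = 95/551 = 0.17241; RR = 2.36070
OR/RR = 3.29467 / 2.36070 = 1.39563
The outcome is not rare, so the OR lies further from 1 than the RR.

1.396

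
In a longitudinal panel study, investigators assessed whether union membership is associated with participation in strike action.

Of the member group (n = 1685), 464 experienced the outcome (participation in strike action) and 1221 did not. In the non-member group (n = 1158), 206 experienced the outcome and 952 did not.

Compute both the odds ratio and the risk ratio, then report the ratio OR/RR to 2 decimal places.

1.13

From the description: a = 464, b = 1221, c = 206, d = 952.
OR = (464·952)/(1221·206) = 441728/251526 = 1.75619
Risk in exposed = 464/1685 = 0.27537; risk in unexposed = 206/1158 = 0.17789; RR = 1.54796
OR/RR = 1.75619 / 1.54796 = 1.13452
The outcome is not rare, so the OR lies further from 1 than the RR.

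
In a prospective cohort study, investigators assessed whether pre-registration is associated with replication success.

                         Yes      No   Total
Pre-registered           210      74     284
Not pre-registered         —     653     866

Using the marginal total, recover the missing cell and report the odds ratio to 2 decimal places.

8.70

The missing cell is in the unexposed row: 866 − 653 = 213.
So a = 210, b = 74, c = 213, d = 653.
OR = (a·d)/(b·c) = (210 × 653) / (74 × 213) = 137130 / 15762 = 8.70004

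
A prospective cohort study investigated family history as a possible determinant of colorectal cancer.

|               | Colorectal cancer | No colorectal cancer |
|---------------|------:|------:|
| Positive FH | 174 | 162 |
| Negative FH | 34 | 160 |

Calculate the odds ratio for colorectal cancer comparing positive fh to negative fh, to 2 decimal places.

5.05

Cells: a = 174, b = 162, c = 34, d = 160.
OR = (a·d)/(b·c) = (174 × 160) / (162 × 34) = 27840 / 5508 = 5.05447
The odds of colorectal cancer are about 5.05 times as high in the positive fh group.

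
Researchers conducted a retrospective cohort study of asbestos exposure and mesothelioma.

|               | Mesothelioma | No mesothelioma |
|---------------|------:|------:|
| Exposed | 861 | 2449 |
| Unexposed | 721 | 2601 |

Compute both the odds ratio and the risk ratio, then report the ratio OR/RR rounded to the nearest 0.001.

Cells: a = 861, b = 2449, c = 721, d = 2601.
OR = (861·2601)/(2449·721) = 2239461/1765729 = 1.26829
Risk in exposed = 861/3310 = 0.26012; risk in unexposed = 721/3322 = 0.21704; RR = 1.19850
OR/RR = 1.26829 / 1.19850 = 1.05823
The outcome is not rare, so the OR lies further from 1 than the RR.

1.058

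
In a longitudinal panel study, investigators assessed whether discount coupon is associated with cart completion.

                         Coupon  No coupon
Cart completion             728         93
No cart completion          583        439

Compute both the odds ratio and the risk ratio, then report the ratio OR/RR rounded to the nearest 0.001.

Reading the table with exposure as columns: a = 728 (Coupon, case), b = 583 (Coupon, non-case), c = 93 (No coupon, case), d = 439.
OR = (728·439)/(583·93) = 319592/54219 = 5.89447
Risk in exposed = 728/1311 = 0.55530; risk in unexposed = 93/532 = 0.17481; RR = 3.17656
OR/RR = 5.89447 / 3.17656 = 1.85561
The outcome is not rare, so the OR lies further from 1 than the RR.

1.856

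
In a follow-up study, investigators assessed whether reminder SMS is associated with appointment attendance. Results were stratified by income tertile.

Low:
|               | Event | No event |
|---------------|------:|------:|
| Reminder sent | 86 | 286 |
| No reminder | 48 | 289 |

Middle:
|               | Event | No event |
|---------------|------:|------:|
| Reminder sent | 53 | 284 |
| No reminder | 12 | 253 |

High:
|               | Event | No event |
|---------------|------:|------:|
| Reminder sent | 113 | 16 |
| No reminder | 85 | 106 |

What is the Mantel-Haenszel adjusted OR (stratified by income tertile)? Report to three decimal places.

3.237

OR_MH = Σ(aᵢdᵢ/nᵢ) / Σ(bᵢcᵢ/nᵢ), where nᵢ is the stratum total.
Stratum 1 (Low): n = 709; a·d/n = 86·289/709 = 35.0550; b·c/n = 286·48/709 = 19.3625
Stratum 2 (Middle): n = 602; a·d/n = 53·253/602 = 22.2741; b·c/n = 284·12/602 = 5.6611
Stratum 3 (High): n = 320; a·d/n = 113·106/320 = 37.4312; b·c/n = 16·85/320 = 4.2500
OR_MH = (35.0550 + 22.2741 + 37.4312) / (19.3625 + 5.6611 + 4.2500) = 94.7603 / 29.2736 = 3.23706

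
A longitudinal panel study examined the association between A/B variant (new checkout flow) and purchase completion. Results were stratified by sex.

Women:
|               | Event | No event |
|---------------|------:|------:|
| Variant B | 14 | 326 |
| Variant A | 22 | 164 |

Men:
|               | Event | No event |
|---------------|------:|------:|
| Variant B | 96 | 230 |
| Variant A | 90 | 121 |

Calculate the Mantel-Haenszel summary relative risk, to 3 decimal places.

RR_MH = Σ(aᵢ·n₀ᵢ/nᵢ) / Σ(cᵢ·n₁ᵢ/nᵢ), with n₁ᵢ = aᵢ+bᵢ (exposed), n₀ᵢ = cᵢ+dᵢ (unexposed), nᵢ = n₁ᵢ+n₀ᵢ.
Stratum 1 (Women): n₁ = 340, n₀ = 186, n = 526; a·n₀/n = 14·186/526 = 4.9506; c·n₁/n = 22·340/526 = 14.2205
Stratum 2 (Men): n₁ = 326, n₀ = 211, n = 537; a·n₀/n = 96·211/537 = 37.7207; c·n₁/n = 90·326/537 = 54.6369
RR_MH = (4.9506 + 37.7207) / (14.2205 + 54.6369) = 42.6712 / 68.8574 = 0.61970

0.620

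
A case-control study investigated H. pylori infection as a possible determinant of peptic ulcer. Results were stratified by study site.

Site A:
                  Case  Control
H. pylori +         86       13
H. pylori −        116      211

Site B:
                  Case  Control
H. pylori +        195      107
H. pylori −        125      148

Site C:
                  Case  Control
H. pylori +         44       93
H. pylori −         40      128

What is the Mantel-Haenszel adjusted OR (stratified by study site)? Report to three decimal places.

OR_MH = Σ(aᵢdᵢ/nᵢ) / Σ(bᵢcᵢ/nᵢ), where nᵢ is the stratum total.
Stratum 1 (Site A): n = 426; a·d/n = 86·211/426 = 42.5962; b·c/n = 13·116/426 = 3.5399
Stratum 2 (Site B): n = 575; a·d/n = 195·148/575 = 50.1913; b·c/n = 107·125/575 = 23.2609
Stratum 3 (Site C): n = 305; a·d/n = 44·128/305 = 18.4656; b·c/n = 93·40/305 = 12.1967
OR_MH = (42.5962 + 50.1913 + 18.4656) / (3.5399 + 23.2609 + 12.1967) = 111.2531 / 38.9975 = 2.85283

2.853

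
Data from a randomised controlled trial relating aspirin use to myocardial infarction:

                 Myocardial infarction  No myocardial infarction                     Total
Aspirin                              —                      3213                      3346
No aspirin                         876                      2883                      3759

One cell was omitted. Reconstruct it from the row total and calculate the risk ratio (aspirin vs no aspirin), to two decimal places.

0.17

The missing cell is in the exposed row: 3346 − 3213 = 133.
So a = 133, b = 3213, c = 876, d = 2883.
RR = [a/(a+b)] / [c/(c+d)] = (133/3346) / (876/3759) = 0.03975/0.23304 = 0.17057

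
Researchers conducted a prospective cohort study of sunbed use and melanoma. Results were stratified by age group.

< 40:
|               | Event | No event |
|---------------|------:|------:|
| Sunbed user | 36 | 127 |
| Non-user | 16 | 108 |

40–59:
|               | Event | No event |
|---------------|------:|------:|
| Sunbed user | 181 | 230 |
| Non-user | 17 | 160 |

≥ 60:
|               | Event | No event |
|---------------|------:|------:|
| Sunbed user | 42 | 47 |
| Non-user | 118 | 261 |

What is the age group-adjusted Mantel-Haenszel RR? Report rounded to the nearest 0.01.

2.40

RR_MH = Σ(aᵢ·n₀ᵢ/nᵢ) / Σ(cᵢ·n₁ᵢ/nᵢ), with n₁ᵢ = aᵢ+bᵢ (exposed), n₀ᵢ = cᵢ+dᵢ (unexposed), nᵢ = n₁ᵢ+n₀ᵢ.
Stratum 1 (< 40): n₁ = 163, n₀ = 124, n = 287; a·n₀/n = 36·124/287 = 15.5540; c·n₁/n = 16·163/287 = 9.0871
Stratum 2 (40–59): n₁ = 411, n₀ = 177, n = 588; a·n₀/n = 181·177/588 = 54.4847; c·n₁/n = 17·411/588 = 11.8827
Stratum 3 (≥ 60): n₁ = 89, n₀ = 379, n = 468; a·n₀/n = 42·379/468 = 34.0128; c·n₁/n = 118·89/468 = 22.4402
RR_MH = (15.5540 + 54.4847 + 34.0128) / (9.0871 + 11.8827 + 22.4402) = 104.0515 / 43.4099 = 2.39695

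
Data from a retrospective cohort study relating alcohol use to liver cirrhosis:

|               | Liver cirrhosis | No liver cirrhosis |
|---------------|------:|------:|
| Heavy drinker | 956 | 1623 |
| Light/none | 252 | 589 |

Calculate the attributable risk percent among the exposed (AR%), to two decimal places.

Cells: a = 956, b = 1623, c = 252, d = 589.
Risk in exposed = 956/2579 = 0.37069; risk in unexposed = 252/841 = 0.29964.
RR = 0.37069/0.29964 = 1.23709
AR% = (RR − 1)/RR × 100 = (1.23709 − 1)/1.23709 × 100 = 19.1653%

19.17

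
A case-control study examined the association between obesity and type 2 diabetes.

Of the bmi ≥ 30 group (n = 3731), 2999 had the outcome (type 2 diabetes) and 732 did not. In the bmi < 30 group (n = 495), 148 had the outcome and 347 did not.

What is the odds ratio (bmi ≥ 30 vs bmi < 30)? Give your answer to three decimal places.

9.606

From the description: a = 2999, b = 732, c = 148, d = 347.
OR = (a·d)/(b·c) = (2999 × 347) / (732 × 148) = 1040653 / 108336 = 9.60579
The odds of type 2 diabetes are about 9.61 times as high in the bmi ≥ 30 group.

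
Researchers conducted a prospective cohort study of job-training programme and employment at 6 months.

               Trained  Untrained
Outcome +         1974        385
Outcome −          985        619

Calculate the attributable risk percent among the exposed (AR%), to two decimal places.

Reading the table with exposure as columns: a = 1974 (Trained, case), b = 985 (Trained, non-case), c = 385 (Untrained, case), d = 619.
Risk in exposed = 1974/2959 = 0.66712; risk in unexposed = 385/1004 = 0.38347.
RR = 0.66712/0.38347 = 1.73970
AR% = (RR − 1)/RR × 100 = (1.73970 − 1)/1.73970 × 100 = 42.5189%

42.52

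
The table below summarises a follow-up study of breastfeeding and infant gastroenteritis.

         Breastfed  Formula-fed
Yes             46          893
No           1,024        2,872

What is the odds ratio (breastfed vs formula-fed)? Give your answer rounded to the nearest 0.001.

0.144

Reading the table with exposure as columns: a = 46 (Breastfed, case), b = 1024 (Breastfed, non-case), c = 893 (Formula-fed, case), d = 2872.
OR = (a·d)/(b·c) = (46 × 2872) / (1024 × 893) = 132112 / 914432 = 0.14447
Exposure is associated with lower odds of infant gastroenteritis (OR = 0.14 < 1).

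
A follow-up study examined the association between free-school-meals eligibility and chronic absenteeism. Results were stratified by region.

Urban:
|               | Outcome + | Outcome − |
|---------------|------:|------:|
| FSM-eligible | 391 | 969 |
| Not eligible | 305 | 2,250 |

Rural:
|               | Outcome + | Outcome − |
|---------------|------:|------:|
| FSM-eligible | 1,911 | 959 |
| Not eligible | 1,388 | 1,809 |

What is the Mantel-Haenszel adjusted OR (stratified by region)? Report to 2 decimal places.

2.69

OR_MH = Σ(aᵢdᵢ/nᵢ) / Σ(bᵢcᵢ/nᵢ), where nᵢ is the stratum total.
Stratum 1 (Urban): n = 3915; a·d/n = 391·2250/3915 = 224.7126; b·c/n = 969·305/3915 = 75.4904
Stratum 2 (Rural): n = 6067; a·d/n = 1911·1809/6067 = 569.8037; b·c/n = 959·1388/6067 = 219.3987
OR_MH = (224.7126 + 569.8037) / (75.4904 + 219.3987) = 794.5163 / 294.8891 = 2.69429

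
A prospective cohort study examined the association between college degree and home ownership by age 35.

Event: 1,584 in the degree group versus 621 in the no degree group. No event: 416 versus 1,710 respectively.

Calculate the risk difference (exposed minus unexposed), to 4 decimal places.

From the description: a = 1584, b = 416, c = 621, d = 1710.
Risk in exposed = 1584/2000 = 0.792000; risk in unexposed = 621/2331 = 0.266409.
Risk difference = 0.792000 − 0.266409 = 0.525591

0.5256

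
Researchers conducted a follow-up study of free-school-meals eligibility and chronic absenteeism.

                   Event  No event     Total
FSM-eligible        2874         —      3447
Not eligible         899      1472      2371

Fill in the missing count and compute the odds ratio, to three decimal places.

8.213

The missing cell is in the exposed row: 3447 − 2874 = 573.
So a = 2874, b = 573, c = 899, d = 1472.
OR = (a·d)/(b·c) = (2874 × 1472) / (573 × 899) = 4230528 / 515127 = 8.21259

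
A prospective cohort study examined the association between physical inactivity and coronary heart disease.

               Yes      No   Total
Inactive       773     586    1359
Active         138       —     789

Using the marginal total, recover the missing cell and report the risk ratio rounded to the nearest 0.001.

3.252

The missing cell is in the unexposed row: 789 − 138 = 651.
So a = 773, b = 586, c = 138, d = 651.
RR = [a/(a+b)] / [c/(c+d)] = (773/1359) / (138/789) = 0.56880/0.17490 = 3.25206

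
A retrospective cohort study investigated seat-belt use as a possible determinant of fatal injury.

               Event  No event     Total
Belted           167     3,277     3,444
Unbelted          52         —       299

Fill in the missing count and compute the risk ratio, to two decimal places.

0.28

The missing cell is in the unexposed row: 299 − 52 = 247.
So a = 167, b = 3277, c = 52, d = 247.
RR = [a/(a+b)] / [c/(c+d)] = (167/3444) / (52/299) = 0.04849/0.17391 = 0.27882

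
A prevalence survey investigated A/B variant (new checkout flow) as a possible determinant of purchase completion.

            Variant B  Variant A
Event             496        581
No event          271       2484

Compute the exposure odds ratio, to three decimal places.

Reading the table with exposure as columns: a = 496 (Variant B, case), b = 271 (Variant B, non-case), c = 581 (Variant A, case), d = 2484.
OR = (a·d)/(b·c) = (496 × 2484) / (271 × 581) = 1232064 / 157451 = 7.82506
The odds of purchase completion are about 7.83 times as high in the variant b group.

7.825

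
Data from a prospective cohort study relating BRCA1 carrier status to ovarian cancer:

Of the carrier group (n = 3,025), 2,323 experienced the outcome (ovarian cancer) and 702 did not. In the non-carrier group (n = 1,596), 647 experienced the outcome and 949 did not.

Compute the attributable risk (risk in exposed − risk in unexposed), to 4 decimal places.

0.3625

From the description: a = 2323, b = 702, c = 647, d = 949.
Risk in exposed = 2323/3025 = 0.767934; risk in unexposed = 647/1596 = 0.405388.
Risk difference = 0.767934 − 0.405388 = 0.362545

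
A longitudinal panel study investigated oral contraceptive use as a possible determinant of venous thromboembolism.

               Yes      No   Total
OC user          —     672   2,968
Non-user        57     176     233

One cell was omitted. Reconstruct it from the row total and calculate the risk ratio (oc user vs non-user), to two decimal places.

3.16

The missing cell is in the exposed row: 2968 − 672 = 2296.
So a = 2296, b = 672, c = 57, d = 176.
RR = [a/(a+b)] / [c/(c+d)] = (2296/2968) / (57/233) = 0.77358/0.24464 = 3.16220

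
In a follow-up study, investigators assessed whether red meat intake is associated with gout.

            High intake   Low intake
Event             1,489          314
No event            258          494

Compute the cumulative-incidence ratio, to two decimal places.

Reading the table with exposure as columns: a = 1489 (High intake, case), b = 258 (High intake, non-case), c = 314 (Low intake, case), d = 494.
Risk in exposed = 1489/1747 = 0.85232; risk in unexposed = 314/808 = 0.38861.
RR = 0.85232 / 0.38861 = 2.19323
The risk among the exposed is 2.19 times that among the unexposed.

2.19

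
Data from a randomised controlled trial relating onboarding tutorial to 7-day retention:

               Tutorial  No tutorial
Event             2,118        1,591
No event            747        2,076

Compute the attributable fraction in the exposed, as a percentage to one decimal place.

41.3

Reading the table with exposure as columns: a = 2118 (Tutorial, case), b = 747 (Tutorial, non-case), c = 1591 (No tutorial, case), d = 2076.
Risk in exposed = 2118/2865 = 0.73927; risk in unexposed = 1591/3667 = 0.43387.
RR = 0.73927/0.43387 = 1.70389
AR% = (RR − 1)/RR × 100 = (1.70389 − 1)/1.70389 × 100 = 41.3108%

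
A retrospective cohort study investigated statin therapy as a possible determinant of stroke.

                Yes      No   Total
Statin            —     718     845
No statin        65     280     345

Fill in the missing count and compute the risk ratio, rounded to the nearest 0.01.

The missing cell is in the exposed row: 845 − 718 = 127.
So a = 127, b = 718, c = 65, d = 280.
RR = [a/(a+b)] / [c/(c+d)] = (127/845) / (65/345) = 0.15030/0.18841 = 0.79772

0.80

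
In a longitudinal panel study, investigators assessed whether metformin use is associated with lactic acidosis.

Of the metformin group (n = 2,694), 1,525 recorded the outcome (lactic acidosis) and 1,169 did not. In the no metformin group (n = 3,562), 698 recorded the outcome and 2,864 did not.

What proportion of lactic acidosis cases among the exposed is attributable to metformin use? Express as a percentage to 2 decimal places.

65.38

From the description: a = 1525, b = 1169, c = 698, d = 2864.
Risk in exposed = 1525/2694 = 0.56607; risk in unexposed = 698/3562 = 0.19596.
RR = 0.56607/0.19596 = 2.88876
AR% = (RR − 1)/RR × 100 = (2.88876 − 1)/2.88876 × 100 = 65.3830%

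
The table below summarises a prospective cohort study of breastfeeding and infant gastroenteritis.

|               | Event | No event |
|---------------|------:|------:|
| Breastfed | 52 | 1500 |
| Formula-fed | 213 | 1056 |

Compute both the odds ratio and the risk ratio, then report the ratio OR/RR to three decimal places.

Cells: a = 52, b = 1500, c = 213, d = 1056.
OR = (52·1056)/(1500·213) = 54912/319500 = 0.17187
Risk in exposed = 52/1552 = 0.03351; risk in unexposed = 213/1269 = 0.16785; RR = 0.19962
OR/RR = 0.17187 / 0.19962 = 0.86100
The outcome is not rare, so the OR lies further from 1 than the RR.

0.861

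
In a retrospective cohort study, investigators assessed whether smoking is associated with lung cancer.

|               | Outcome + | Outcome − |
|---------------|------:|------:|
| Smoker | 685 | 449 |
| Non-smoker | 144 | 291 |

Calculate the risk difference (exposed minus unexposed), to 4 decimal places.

Cells: a = 685, b = 449, c = 144, d = 291.
Risk in exposed = 685/1134 = 0.604056; risk in unexposed = 144/435 = 0.331034.
Risk difference = 0.604056 − 0.331034 = 0.273022

0.2730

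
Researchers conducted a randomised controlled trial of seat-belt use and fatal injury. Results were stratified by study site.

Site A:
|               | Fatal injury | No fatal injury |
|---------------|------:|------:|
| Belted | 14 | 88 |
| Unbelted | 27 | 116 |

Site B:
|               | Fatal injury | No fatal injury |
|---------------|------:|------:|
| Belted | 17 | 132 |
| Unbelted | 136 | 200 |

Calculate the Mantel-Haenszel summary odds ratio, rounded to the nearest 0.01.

0.29

OR_MH = Σ(aᵢdᵢ/nᵢ) / Σ(bᵢcᵢ/nᵢ), where nᵢ is the stratum total.
Stratum 1 (Site A): n = 245; a·d/n = 14·116/245 = 6.6286; b·c/n = 88·27/245 = 9.6980
Stratum 2 (Site B): n = 485; a·d/n = 17·200/485 = 7.0103; b·c/n = 132·136/485 = 37.0144
OR_MH = (6.6286 + 7.0103) / (9.6980 + 37.0144) = 13.6389 / 46.7124 = 0.29198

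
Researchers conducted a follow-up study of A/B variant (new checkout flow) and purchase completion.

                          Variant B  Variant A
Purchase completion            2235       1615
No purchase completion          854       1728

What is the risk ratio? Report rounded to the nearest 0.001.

1.498

Reading the table with exposure as columns: a = 2235 (Variant B, case), b = 854 (Variant B, non-case), c = 1615 (Variant A, case), d = 1728.
Risk in exposed = 2235/3089 = 0.72354; risk in unexposed = 1615/3343 = 0.48310.
RR = 0.72354 / 0.48310 = 1.49770
The risk among the exposed is 1.50 times that among the unexposed.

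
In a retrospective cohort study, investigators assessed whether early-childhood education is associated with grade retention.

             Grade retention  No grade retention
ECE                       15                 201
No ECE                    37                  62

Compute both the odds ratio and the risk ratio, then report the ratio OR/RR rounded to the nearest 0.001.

Cells: a = 15, b = 201, c = 37, d = 62.
OR = (15·62)/(201·37) = 930/7437 = 0.12505
Risk in exposed = 15/216 = 0.06944; risk in unexposed = 37/99 = 0.37374; RR = 0.18581
OR/RR = 0.12505 / 0.18581 = 0.67300
The outcome is not rare, so the OR lies further from 1 than the RR.

0.673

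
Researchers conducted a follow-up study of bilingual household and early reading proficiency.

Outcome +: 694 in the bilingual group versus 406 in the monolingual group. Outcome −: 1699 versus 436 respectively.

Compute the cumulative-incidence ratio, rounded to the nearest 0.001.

0.601

From the description: a = 694, b = 1699, c = 406, d = 436.
Risk in exposed = 694/2393 = 0.29001; risk in unexposed = 406/842 = 0.48219.
RR = 0.29001 / 0.48219 = 0.60145
The risk is 40% lower among the exposed than among the unexposed.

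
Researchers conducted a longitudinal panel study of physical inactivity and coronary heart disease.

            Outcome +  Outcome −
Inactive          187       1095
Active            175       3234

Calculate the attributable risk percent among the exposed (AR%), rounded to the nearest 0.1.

64.8

Cells: a = 187, b = 1095, c = 175, d = 3234.
Risk in exposed = 187/1282 = 0.14587; risk in unexposed = 175/3409 = 0.05133.
RR = 0.14587/0.05133 = 2.84147
AR% = (RR − 1)/RR × 100 = (2.84147 − 1)/2.84147 × 100 = 64.8069%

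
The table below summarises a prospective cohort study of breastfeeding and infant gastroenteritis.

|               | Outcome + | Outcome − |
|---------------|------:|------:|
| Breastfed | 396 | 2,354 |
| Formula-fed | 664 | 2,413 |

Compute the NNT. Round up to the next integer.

14

Risk in treated group = 396/2750 = 0.14400; risk in control = 664/3077 = 0.21579.
Absolute risk reduction = 0.21579 − 0.14400 = 0.07179
NNT = 1 / ARR = 1 / 0.07179 = 13.929 → round up → 14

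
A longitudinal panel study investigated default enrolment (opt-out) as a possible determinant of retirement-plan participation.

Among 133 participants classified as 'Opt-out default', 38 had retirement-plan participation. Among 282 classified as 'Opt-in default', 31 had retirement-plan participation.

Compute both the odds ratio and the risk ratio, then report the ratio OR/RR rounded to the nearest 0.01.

From the description: a = 38, b = 95, c = 31, d = 251.
OR = (38·251)/(95·31) = 9538/2945 = 3.23871
Risk in exposed = 38/133 = 0.28571; risk in unexposed = 31/282 = 0.10993; RR = 2.59908
OR/RR = 3.23871 / 2.59908 = 1.24610
The outcome is not rare, so the OR lies further from 1 than the RR.

1.25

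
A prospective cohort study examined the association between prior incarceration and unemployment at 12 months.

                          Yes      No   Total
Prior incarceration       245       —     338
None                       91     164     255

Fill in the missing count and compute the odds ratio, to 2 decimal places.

The missing cell is in the exposed row: 338 − 245 = 93.
So a = 245, b = 93, c = 91, d = 164.
OR = (a·d)/(b·c) = (245 × 164) / (93 × 91) = 40180 / 8463 = 4.74773

4.75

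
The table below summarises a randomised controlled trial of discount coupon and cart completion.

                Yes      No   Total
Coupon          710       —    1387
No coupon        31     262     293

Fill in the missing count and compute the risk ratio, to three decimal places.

The missing cell is in the exposed row: 1387 − 710 = 677.
So a = 710, b = 677, c = 31, d = 262.
RR = [a/(a+b)] / [c/(c+d)] = (710/1387) / (31/293) = 0.51190/0.10580 = 4.83824

4.838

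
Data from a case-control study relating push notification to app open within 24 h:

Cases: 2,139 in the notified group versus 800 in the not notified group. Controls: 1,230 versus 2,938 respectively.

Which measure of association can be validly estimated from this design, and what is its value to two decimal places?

From the description: a = 2139, b = 1230, c = 800, d = 2938.
This is a case-control study: participants were sampled on outcome status, so risks in the source population cannot be estimated directly — relative risk is not valid here. The odds ratio is the appropriate measure.
OR = (a·d)/(b·c) = (2139 × 2938) / (1230 × 800) = 6284382 / 984000 = 6.38657

6.39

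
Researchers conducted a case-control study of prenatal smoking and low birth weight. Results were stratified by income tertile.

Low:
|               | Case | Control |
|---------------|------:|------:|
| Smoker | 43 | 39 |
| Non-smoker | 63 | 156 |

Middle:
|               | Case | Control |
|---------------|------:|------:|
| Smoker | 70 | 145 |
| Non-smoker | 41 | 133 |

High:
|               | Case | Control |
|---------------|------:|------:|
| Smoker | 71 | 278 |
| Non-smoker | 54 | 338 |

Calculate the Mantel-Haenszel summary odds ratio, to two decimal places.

1.80

OR_MH = Σ(aᵢdᵢ/nᵢ) / Σ(bᵢcᵢ/nᵢ), where nᵢ is the stratum total.
Stratum 1 (Low): n = 301; a·d/n = 43·156/301 = 22.2857; b·c/n = 39·63/301 = 8.1628
Stratum 2 (Middle): n = 389; a·d/n = 70·133/389 = 23.9332; b·c/n = 145·41/389 = 15.2828
Stratum 3 (High): n = 741; a·d/n = 71·338/741 = 32.3860; b·c/n = 278·54/741 = 20.2591
OR_MH = (22.2857 + 23.9332 + 32.3860) / (8.1628 + 15.2828 + 20.2591) = 78.6048 / 43.7047 = 1.79855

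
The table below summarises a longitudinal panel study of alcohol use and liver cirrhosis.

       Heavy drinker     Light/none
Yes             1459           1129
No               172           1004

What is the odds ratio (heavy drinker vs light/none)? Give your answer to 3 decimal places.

Reading the table with exposure as columns: a = 1459 (Heavy drinker, case), b = 172 (Heavy drinker, non-case), c = 1129 (Light/none, case), d = 1004.
OR = (a·d)/(b·c) = (1459 × 1004) / (172 × 1129) = 1464836 / 194188 = 7.54339
The odds of liver cirrhosis are about 7.54 times as high in the heavy drinker group.

7.543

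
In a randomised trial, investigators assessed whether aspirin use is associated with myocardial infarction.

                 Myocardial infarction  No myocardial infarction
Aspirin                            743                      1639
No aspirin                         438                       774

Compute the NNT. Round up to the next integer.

Risk in treated group = 743/2382 = 0.31192; risk in control = 438/1212 = 0.36139.
Absolute risk reduction = 0.36139 − 0.31192 = 0.04946
NNT = 1 / ARR = 1 / 0.04946 = 20.217 → round up → 21

21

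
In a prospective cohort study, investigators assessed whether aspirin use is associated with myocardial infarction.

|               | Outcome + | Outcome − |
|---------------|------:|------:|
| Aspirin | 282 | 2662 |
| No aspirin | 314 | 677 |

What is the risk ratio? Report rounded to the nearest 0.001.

0.302

Cells: a = 282, b = 2662, c = 314, d = 677.
Risk in exposed = 282/2944 = 0.09579; risk in unexposed = 314/991 = 0.31685.
RR = 0.09579 / 0.31685 = 0.30231
The risk is 70% lower among the exposed than among the unexposed.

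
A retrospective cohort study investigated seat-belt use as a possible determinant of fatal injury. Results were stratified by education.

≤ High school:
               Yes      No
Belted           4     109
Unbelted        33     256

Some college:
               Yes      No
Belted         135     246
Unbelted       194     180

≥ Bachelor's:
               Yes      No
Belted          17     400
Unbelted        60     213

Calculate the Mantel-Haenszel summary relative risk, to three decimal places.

0.533

RR_MH = Σ(aᵢ·n₀ᵢ/nᵢ) / Σ(cᵢ·n₁ᵢ/nᵢ), with n₁ᵢ = aᵢ+bᵢ (exposed), n₀ᵢ = cᵢ+dᵢ (unexposed), nᵢ = n₁ᵢ+n₀ᵢ.
Stratum 1 (≤ High school): n₁ = 113, n₀ = 289, n = 402; a·n₀/n = 4·289/402 = 2.8756; c·n₁/n = 33·113/402 = 9.2761
Stratum 2 (Some college): n₁ = 381, n₀ = 374, n = 755; a·n₀/n = 135·374/755 = 66.8742; c·n₁/n = 194·381/755 = 97.8993
Stratum 3 (≥ Bachelor's): n₁ = 417, n₀ = 273, n = 690; a·n₀/n = 17·273/690 = 6.7261; c·n₁/n = 60·417/690 = 36.2609
RR_MH = (2.8756 + 66.8742 + 6.7261) / (9.2761 + 97.8993 + 36.2609) = 76.4759 / 143.4363 = 0.53317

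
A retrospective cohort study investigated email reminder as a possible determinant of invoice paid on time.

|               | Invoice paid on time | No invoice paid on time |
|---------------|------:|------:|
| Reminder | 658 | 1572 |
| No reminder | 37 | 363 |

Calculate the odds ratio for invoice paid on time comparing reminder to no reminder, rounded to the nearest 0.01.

Cells: a = 658, b = 1572, c = 37, d = 363.
OR = (a·d)/(b·c) = (658 × 363) / (1572 × 37) = 238854 / 58164 = 4.10656
The odds of invoice paid on time are about 4.11 times as high in the reminder group.

4.11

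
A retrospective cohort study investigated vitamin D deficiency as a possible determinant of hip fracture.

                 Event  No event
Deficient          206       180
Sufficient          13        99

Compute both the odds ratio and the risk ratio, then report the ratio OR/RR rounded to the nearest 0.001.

1.896

Cells: a = 206, b = 180, c = 13, d = 99.
OR = (206·99)/(180·13) = 20394/2340 = 8.71538
Risk in exposed = 206/386 = 0.53368; risk in unexposed = 13/112 = 0.11607; RR = 4.59785
OR/RR = 8.71538 / 4.59785 = 1.89554
The outcome is not rare, so the OR lies further from 1 than the RR.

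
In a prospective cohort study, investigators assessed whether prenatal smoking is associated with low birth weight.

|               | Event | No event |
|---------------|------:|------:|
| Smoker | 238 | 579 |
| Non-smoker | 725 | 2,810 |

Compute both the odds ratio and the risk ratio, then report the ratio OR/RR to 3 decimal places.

1.122

Cells: a = 238, b = 579, c = 725, d = 2810.
OR = (238·2810)/(579·725) = 668780/419775 = 1.59319
Risk in exposed = 238/817 = 0.29131; risk in unexposed = 725/3535 = 0.20509; RR = 1.42039
OR/RR = 1.59319 / 1.42039 = 1.12166
The outcome is not rare, so the OR lies further from 1 than the RR.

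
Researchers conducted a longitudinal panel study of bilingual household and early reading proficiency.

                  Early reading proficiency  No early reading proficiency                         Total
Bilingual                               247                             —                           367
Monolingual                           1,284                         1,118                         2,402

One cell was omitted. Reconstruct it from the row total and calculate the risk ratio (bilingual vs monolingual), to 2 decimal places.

1.26

The missing cell is in the exposed row: 367 − 247 = 120.
So a = 247, b = 120, c = 1284, d = 1118.
RR = [a/(a+b)] / [c/(c+d)] = (247/367) / (1284/2402) = 0.67302/0.53455 = 1.25904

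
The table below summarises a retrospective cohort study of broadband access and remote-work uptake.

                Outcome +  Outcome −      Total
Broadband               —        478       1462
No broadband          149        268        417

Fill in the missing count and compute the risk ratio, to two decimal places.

1.88

The missing cell is in the exposed row: 1462 − 478 = 984.
So a = 984, b = 478, c = 149, d = 268.
RR = [a/(a+b)] / [c/(c+d)] = (984/1462) / (149/417) = 0.67305/0.35731 = 1.88364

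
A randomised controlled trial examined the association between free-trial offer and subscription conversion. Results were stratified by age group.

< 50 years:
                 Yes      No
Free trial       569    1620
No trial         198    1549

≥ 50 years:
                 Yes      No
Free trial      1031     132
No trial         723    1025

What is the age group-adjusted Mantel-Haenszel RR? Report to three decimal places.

RR_MH = Σ(aᵢ·n₀ᵢ/nᵢ) / Σ(cᵢ·n₁ᵢ/nᵢ), with n₁ᵢ = aᵢ+bᵢ (exposed), n₀ᵢ = cᵢ+dᵢ (unexposed), nᵢ = n₁ᵢ+n₀ᵢ.
Stratum 1 (< 50 years): n₁ = 2189, n₀ = 1747, n = 3936; a·n₀/n = 569·1747/3936 = 252.5516; c·n₁/n = 198·2189/3936 = 110.1174
Stratum 2 (≥ 50 years): n₁ = 1163, n₀ = 1748, n = 2911; a·n₀/n = 1031·1748/2911 = 619.0958; c·n₁/n = 723·1163/2911 = 288.8523
RR_MH = (252.5516 + 619.0958) / (110.1174 + 288.8523) = 871.6474 / 398.9697 = 2.18475

2.185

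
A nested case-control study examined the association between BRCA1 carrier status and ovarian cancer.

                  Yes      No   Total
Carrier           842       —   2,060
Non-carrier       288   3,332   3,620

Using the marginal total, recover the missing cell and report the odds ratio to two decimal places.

The missing cell is in the exposed row: 2060 − 842 = 1218.
So a = 842, b = 1218, c = 288, d = 3332.
OR = (a·d)/(b·c) = (842 × 3332) / (1218 × 288) = 2805544 / 350784 = 7.99792

8.00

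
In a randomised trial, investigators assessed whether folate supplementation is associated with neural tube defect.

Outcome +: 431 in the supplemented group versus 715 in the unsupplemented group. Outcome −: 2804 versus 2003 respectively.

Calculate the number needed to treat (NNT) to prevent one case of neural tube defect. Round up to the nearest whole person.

8

Risk in treated group = 431/3235 = 0.13323; risk in control = 715/2718 = 0.26306.
Absolute risk reduction = 0.26306 − 0.13323 = 0.12983
NNT = 1 / ARR = 1 / 0.12983 = 7.702 → round up → 8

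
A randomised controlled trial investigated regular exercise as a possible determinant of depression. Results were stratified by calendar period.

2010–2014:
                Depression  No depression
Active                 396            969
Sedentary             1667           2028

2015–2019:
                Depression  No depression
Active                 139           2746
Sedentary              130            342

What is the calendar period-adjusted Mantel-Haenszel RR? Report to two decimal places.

0.55

RR_MH = Σ(aᵢ·n₀ᵢ/nᵢ) / Σ(cᵢ·n₁ᵢ/nᵢ), with n₁ᵢ = aᵢ+bᵢ (exposed), n₀ᵢ = cᵢ+dᵢ (unexposed), nᵢ = n₁ᵢ+n₀ᵢ.
Stratum 1 (2010–2014): n₁ = 1365, n₀ = 3695, n = 5060; a·n₀/n = 396·3695/5060 = 289.1739; c·n₁/n = 1667·1365/5060 = 449.6947
Stratum 2 (2015–2019): n₁ = 2885, n₀ = 472, n = 3357; a·n₀/n = 139·472/3357 = 19.5436; c·n₁/n = 130·2885/3357 = 111.7218
RR_MH = (289.1739 + 19.5436) / (449.6947 + 111.7218) = 308.7176 / 561.4164 = 0.54989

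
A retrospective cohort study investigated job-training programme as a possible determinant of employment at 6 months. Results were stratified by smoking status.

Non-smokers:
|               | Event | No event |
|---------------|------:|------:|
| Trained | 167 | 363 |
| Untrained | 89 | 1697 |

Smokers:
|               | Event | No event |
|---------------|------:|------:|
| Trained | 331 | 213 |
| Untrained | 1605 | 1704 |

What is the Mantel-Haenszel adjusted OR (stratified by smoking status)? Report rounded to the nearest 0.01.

OR_MH = Σ(aᵢdᵢ/nᵢ) / Σ(bᵢcᵢ/nᵢ), where nᵢ is the stratum total.
Stratum 1 (Non-smokers): n = 2316; a·d/n = 167·1697/2316 = 122.3657; b·c/n = 363·89/2316 = 13.9495
Stratum 2 (Smokers): n = 3853; a·d/n = 331·1704/3853 = 146.3857; b·c/n = 213·1605/3853 = 88.7270
OR_MH = (122.3657 + 146.3857) / (13.9495 + 88.7270) = 268.7514 / 102.6764 = 2.61746

2.62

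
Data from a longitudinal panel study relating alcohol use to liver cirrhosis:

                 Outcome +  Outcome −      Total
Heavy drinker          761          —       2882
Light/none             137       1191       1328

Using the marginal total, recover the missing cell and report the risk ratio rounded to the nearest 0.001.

The missing cell is in the exposed row: 2882 − 761 = 2121.
So a = 761, b = 2121, c = 137, d = 1191.
RR = [a/(a+b)] / [c/(c+d)] = (761/2882) / (137/1328) = 0.26405/0.10316 = 2.55958

2.560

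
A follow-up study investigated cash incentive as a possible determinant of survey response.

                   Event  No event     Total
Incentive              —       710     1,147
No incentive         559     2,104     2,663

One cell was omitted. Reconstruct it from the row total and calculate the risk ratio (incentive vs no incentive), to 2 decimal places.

1.82

The missing cell is in the exposed row: 1147 − 710 = 437.
So a = 437, b = 710, c = 559, d = 2104.
RR = [a/(a+b)] / [c/(c+d)] = (437/1147) / (559/2663) = 0.38099/0.20991 = 1.81500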